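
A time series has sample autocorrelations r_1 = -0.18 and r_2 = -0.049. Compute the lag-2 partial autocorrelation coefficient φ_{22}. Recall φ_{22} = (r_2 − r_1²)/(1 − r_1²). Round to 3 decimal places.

φ_{22} = (r_2 − r_1²) / (1 − r_1²)
r_1² = (-0.18)² = 0.0324
Numerator = -0.049 − 0.0324 = -0.0814; denominator = 1 − 0.0324 = 0.9676
φ_{22} = -0.0814 / 0.9676 = -0.084

-0.084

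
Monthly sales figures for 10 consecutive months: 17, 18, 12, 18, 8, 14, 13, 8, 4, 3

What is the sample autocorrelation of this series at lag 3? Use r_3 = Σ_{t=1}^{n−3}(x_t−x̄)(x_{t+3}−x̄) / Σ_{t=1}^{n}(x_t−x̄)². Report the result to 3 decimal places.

Mean x̄ = (17 + 18 + 12 + 18 + 8 + 14 + 13 + 8 + 4 + 3)/10 = 11.5000
Numerator Σ_{t=1}^{7}(x_t−x̄)(x_{t+3}−x̄) = 4.7500
Denominator Σ(x_t−x̄)² = 276.5000
r_3 = 4.7500 / 276.5000 = 0.017

0.017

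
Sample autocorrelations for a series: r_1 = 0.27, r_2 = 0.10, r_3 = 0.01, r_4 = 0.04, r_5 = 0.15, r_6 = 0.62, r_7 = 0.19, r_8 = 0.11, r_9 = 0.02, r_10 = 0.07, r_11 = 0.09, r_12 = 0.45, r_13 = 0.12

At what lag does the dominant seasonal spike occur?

6

The largest autocorrelation is r_6 = 0.62, with a weaker echo at lag 12 (0.45); the remaining lags stay at or below 0.27. The elevated value at lag 1 (0.27), dropping to 0.10 at lag 2, reflects decaying short-term dependence rather than seasonality.
The dominant spike at lag 6 indicates a seasonal period of 6.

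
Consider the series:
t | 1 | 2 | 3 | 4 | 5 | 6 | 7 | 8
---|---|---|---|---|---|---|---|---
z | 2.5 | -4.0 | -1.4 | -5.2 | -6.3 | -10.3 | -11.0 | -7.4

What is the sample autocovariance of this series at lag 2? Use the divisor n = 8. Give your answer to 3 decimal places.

Mean z̄ = (2.5 − 4.0 − 1.4 − 5.2 − 6.3 − 10.3 − 11.0 − 7.4)/8 = -5.3875
Deviations: 7.8875, 1.3875, 3.9875, 0.1875, -0.9125, -4.9125, -5.6125, -2.0125
Σ_{t=1}^{6}(z_t−z̄)(z_{t+2}−z̄) = 42.1597
γ_2 = 42.1597 / 8 = 5.270

5.270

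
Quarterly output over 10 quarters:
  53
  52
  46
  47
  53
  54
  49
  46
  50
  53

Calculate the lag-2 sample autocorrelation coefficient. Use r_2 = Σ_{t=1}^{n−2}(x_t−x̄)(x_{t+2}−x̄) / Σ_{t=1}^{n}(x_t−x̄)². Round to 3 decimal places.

Mean x̄ = (53 + 52 + 46 + 47 + 53 + 54 + 49 + 46 + 50 + 53)/10 = 50.3000
Numerator Σ_{t=1}^{8}(x_t−x̄)(x_{t+2}−x̄) = -71.6800
Denominator Σ(x_t−x̄)² = 88.1000
r_2 = -71.6800 / 88.1000 = -0.814

-0.814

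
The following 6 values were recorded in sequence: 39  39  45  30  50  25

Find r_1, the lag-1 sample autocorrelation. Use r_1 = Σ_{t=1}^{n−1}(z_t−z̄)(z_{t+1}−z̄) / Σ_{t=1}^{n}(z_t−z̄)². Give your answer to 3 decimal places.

-0.701

Mean z̄ = (39 + 39 + 45 + 30 + 50 + 25)/6 = 38.0000
Deviations from mean: 1.0000, 1.0000, 7.0000, -8.0000, 12.0000, -13.0000
Σ(z_t−z̄)(z_{t+1}−z̄) = (1.0000) + (7.0000) + (-56.0000) + (-96.0000) + (-156.0000) = -300.0000
Denominator Σ(z_t−z̄)² = 428.0000
r_1 = -300.0000 / 428.0000 = -0.701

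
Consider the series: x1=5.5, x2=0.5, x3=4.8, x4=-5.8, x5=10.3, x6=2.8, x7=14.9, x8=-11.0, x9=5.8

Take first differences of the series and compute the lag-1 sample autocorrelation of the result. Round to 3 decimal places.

First differences Δx: -5.0, 4.3, -10.6, 16.1, -7.5, 12.1, -25.9, 16.8
Mean of differences = 0.0375
Numerator Σ(Δx_t−Δx̄)(Δx_{t+1}−Δx̄) = -1197.3202
Denominator Σ(Δx_t−Δx̄)² = 1570.7588
r_1(Δx) = -1197.3202 / 1570.7588 = -0.762

-0.762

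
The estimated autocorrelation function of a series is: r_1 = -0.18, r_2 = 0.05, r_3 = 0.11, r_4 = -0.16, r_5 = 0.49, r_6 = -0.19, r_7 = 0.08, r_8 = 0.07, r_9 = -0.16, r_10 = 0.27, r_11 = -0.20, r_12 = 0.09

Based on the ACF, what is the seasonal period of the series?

The largest autocorrelation is r_5 = 0.49, with a weaker echo at lag 10 (0.27); the remaining lags stay at or below 0.11.
The dominant spike at lag 5 indicates a seasonal period of 5.

5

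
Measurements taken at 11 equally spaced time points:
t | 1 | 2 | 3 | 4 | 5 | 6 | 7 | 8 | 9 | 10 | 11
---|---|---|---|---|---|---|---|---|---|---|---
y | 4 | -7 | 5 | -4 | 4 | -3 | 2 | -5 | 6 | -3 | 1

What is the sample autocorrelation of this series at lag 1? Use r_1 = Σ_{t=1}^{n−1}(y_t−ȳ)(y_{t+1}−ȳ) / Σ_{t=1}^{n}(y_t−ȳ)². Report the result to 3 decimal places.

-0.864

Mean ȳ = (4 − 7 + 5 − 4 + 4 − 3 + 2 − 5 + 6 − 3 + 1)/11 = 0.0000
Numerator Σ_{t=1}^{10}(y_t−ȳ)(y_{t+1}−ȳ) = -178.0000
Denominator Σ(y_t−ȳ)² = 206.0000
r_1 = -178.0000 / 206.0000 = -0.864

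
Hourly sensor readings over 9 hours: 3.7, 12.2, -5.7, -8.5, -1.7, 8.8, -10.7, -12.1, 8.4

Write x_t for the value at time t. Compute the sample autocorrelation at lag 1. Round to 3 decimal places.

-0.080

Mean x̄ = (3.7 + 12.2 − 5.7 − 8.5 − 1.7 + 8.8 − 10.7 − 12.1 + 8.4)/9 = -0.6222
Numerator Σ_{t=1}^{8}(x_t−x̄)(x_{t+1}−x̄) = -54.1905
Denominator Σ(x_t−x̄)² = 675.5756
r_1 = -54.1905 / 675.5756 = -0.080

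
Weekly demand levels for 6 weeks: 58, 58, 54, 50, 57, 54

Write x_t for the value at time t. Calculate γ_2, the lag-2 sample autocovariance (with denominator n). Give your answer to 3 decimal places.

Mean x̄ = (58 + 58 + 54 + 50 + 57 + 54)/6 = 55.1667
Deviations: 2.8333, 2.8333, -1.1667, -5.1667, 1.8333, -1.1667
Σ_{t=1}^{4}(x_t−x̄)(x_{t+2}−x̄) = -14.0556
γ_2 = -14.0556 / 6 = -2.343

-2.343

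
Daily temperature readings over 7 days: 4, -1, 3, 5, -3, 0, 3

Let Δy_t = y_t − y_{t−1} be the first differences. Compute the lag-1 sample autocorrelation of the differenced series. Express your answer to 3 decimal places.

First differences Δy: -5, 4, 2, -8, 3, 3
Mean of differences = -0.1667
Numerator Σ(Δy_t−Δȳ)(Δy_{t+1}−Δȳ) = -42.8611
Denominator Σ(Δy_t−Δȳ)² = 126.8333
r_1(Δy) = -42.8611 / 126.8333 = -0.338

-0.338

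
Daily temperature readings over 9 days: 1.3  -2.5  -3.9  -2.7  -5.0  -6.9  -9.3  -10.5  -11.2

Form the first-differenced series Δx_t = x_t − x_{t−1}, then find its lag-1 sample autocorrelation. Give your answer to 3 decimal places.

First differences Δx: -3.8, -1.4, 1.2, -2.3, -1.9, -2.4, -1.2, -0.7
Mean of differences = -1.5625
Numerator Σ(Δx_t−Δx̄)(Δx_{t+1}−Δx̄) = -1.4114
Denominator Σ(Δx_t−Δx̄)² = 14.8988
r_1(Δx) = -1.4114 / 14.8988 = -0.095

-0.095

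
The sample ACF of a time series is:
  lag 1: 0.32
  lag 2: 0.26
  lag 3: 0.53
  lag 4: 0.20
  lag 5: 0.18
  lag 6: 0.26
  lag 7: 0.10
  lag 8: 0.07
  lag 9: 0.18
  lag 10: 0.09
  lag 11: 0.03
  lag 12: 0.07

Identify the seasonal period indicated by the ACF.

The largest autocorrelation is r_3 = 0.53; the remaining lags stay at or below 0.32. The elevated value at lag 1 (0.32), dropping to 0.26 at lag 2, reflects decaying short-term dependence rather than seasonality.
The dominant spike at lag 3 indicates a seasonal period of 3.

3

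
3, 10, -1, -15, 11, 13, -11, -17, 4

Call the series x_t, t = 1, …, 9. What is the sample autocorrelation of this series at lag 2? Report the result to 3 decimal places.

Mean x̄ = (3 + 10 − 1 − 15 + 11 + 13 − 11 − 17 + 4)/9 = -0.3333
Numerator Σ_{t=1}^{7}(x_t−x̄)(x_{t+2}−x̄) = -746.2222
Denominator Σ(x_t−x̄)² = 1050.0000
r_2 = -746.2222 / 1050.0000 = -0.711

-0.711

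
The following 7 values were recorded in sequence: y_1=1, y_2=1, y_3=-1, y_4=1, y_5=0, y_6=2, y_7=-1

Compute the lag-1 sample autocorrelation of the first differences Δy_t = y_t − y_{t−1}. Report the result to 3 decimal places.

-0.646

First differences Δy: 0, -2, 2, -1, 2, -3
Mean of differences = -0.3333
Numerator Σ(Δy_t−Δȳ)(Δy_{t+1}−Δȳ) = -13.7778
Denominator Σ(Δy_t−Δȳ)² = 21.3333
r_1(Δy) = -13.7778 / 21.3333 = -0.646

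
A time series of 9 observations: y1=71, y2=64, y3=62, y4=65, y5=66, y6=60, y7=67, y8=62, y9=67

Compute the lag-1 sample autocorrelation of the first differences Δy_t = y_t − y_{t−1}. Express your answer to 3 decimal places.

-0.501

First differences Δy: -7, -2, 3, 1, -6, 7, -5, 5
Mean of differences = -0.5000
Numerator Σ(Δy_t−Δȳ)(Δy_{t+1}−Δȳ) = -98.2500
Denominator Σ(Δy_t−Δȳ)² = 196.0000
r_1(Δy) = -98.2500 / 196.0000 = -0.501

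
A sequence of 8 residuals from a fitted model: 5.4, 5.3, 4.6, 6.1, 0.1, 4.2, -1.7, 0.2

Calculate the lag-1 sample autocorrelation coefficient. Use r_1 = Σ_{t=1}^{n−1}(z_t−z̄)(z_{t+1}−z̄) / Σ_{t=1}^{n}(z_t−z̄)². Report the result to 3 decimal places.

0.146

Mean z̄ = (5.4 + 5.3 + 4.6 + 6.1 + 0.1 + 4.2 − 1.7 + 0.2)/8 = 3.0250
Deviations from mean: 2.3750, 2.2750, 1.5750, 3.0750, -2.9250, 1.1750, -4.7250, -2.8250
Numerator Σ_{t=1}^{7}(z_t−z̄)(z_{t+1}−z̄) = 9.1944
Denominator Σ(z_t−z̄)² = 62.9950
r_1 = 9.1944 / 62.9950 = 0.146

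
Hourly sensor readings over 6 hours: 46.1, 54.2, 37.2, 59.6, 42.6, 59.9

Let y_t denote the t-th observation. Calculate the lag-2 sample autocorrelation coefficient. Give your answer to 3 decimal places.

Mean ȳ = (46.1 + 54.2 + 37.2 + 59.6 + 42.6 + 59.9)/6 = 49.9333
Σ(y_t−ȳ)(y_{t+2}−ȳ) = (48.8111) + (41.2444) + (93.3778) + (96.3444) = 279.7778
Denominator Σ(y_t−ȳ)² = 441.5933
r_2 = 279.7778 / 441.5933 = 0.634

0.634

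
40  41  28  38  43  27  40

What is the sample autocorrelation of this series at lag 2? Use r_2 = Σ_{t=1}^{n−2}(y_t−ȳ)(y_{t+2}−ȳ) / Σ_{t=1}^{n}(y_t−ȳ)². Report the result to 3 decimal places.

-0.277

Mean ȳ = (40 + 41 + 28 + 38 + 43 + 27 + 40)/7 = 36.7143
Deviations from mean: 3.2857, 4.2857, -8.7143, 1.2857, 6.2857, -9.7143, 3.2857
Σ(y_t−ȳ)(y_{t+2}−ȳ) = (-28.6327) + (5.5102) + (-54.7755) + (-12.4898) + (20.6531) = -69.7347
Denominator Σ(y_t−ȳ)² = 251.4286
r_2 = -69.7347 / 251.4286 = -0.277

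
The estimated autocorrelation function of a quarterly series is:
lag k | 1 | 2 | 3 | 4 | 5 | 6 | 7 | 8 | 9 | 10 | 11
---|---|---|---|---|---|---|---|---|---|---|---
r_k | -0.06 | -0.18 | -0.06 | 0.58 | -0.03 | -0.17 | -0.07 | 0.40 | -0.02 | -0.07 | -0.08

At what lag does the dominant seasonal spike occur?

4

The largest autocorrelation is r_4 = 0.58, with a weaker echo at lag 8 (0.40); the remaining lags stay at or below -0.02.
The dominant spike at lag 4 indicates a seasonal period of 4.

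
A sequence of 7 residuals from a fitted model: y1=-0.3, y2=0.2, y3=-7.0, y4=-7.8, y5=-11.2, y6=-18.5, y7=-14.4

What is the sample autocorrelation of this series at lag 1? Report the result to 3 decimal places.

Mean ȳ = (-0.3 + 0.2 − 7.0 − 7.8 − 11.2 − 18.5 − 14.4)/7 = -8.4286
Deviations from mean: 8.1286, 8.6286, 1.4286, 0.6286, -2.7714, -10.0714, -5.9714
Σ(y_t−ȳ)(y_{t+1}−ȳ) = (70.1380) + (12.3265) + (0.8980) + (-1.7420) + (27.9122) + (60.1408) = 169.6735
Denominator Σ(y_t−ȳ)² = 287.7343
r_1 = 169.6735 / 287.7343 = 0.590

0.590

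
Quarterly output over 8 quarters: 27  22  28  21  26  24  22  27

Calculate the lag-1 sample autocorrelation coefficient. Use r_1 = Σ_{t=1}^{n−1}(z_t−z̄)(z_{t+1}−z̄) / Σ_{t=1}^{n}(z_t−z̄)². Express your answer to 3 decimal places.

-0.728

Mean z̄ = (27 + 22 + 28 + 21 + 26 + 24 + 22 + 27)/8 = 24.6250
Deviations from mean: 2.3750, -2.6250, 3.3750, -3.6250, 1.3750, -0.6250, -2.6250, 2.3750
Numerator Σ_{t=1}^{7}(z_t−z̄)(z_{t+1}−z̄) = -37.7656
Denominator Σ(z_t−z̄)² = 51.8750
r_1 = -37.7656 / 51.8750 = -0.728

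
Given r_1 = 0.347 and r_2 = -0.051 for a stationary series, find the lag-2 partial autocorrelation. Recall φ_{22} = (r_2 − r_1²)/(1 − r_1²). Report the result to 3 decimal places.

φ_{22} = (r_2 − r_1²) / (1 − r_1²)
r_1² = (0.347)² = 0.120409
Numerator = -0.051 − 0.1204 = -0.1714; denominator = 1 − 0.1204 = 0.8796
φ_{22} = -0.1714 / 0.8796 = -0.195

-0.195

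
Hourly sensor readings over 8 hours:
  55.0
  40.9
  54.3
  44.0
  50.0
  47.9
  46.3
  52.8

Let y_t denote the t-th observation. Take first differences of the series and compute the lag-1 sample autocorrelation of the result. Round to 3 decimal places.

First differences Δy: -14.1, 13.4, -10.3, 6.0, -2.1, -1.6, 6.5
Mean of differences = -0.3143
Numerator Σ(Δy_t−Δȳ)(Δy_{t+1}−Δȳ) = -406.8016
Denominator Σ(Δy_t−Δȳ)² = 568.9886
r_1(Δy) = -406.8016 / 568.9886 = -0.715

-0.715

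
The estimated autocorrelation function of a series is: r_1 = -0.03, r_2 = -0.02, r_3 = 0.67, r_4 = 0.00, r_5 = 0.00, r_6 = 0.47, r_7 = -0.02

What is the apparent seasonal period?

The largest autocorrelation is r_3 = 0.67, with a weaker echo at lag 6 (0.47); the remaining lags stay at or below 0.00.
The dominant spike at lag 3 indicates a seasonal period of 3.

3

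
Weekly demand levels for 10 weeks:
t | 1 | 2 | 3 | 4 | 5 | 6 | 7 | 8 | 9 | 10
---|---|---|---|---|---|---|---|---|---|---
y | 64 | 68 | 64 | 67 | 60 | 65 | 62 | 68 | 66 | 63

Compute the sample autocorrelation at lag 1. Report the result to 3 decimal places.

-0.420

Mean ȳ = (64 + 68 + 64 + 67 + 60 + 65 + 62 + 68 + 66 + 63)/10 = 64.7000
Numerator Σ_{t=1}^{9}(y_t−ȳ)(y_{t+1}−ȳ) = -26.0900
Denominator Σ(y_t−ȳ)² = 62.1000
r_1 = -26.0900 / 62.1000 = -0.420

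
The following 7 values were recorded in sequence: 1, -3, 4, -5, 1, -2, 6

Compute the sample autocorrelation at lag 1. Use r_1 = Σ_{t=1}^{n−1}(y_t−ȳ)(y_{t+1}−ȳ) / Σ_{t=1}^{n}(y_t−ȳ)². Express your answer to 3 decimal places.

-0.576

Mean ȳ = (1 − 3 + 4 − 5 + 1 − 2 + 6)/7 = 0.2857
Σ(y_t−ȳ)(y_{t+1}−ȳ) = (-2.3469) + (-12.2041) + (-19.6327) + (-3.7755) + (-1.6327) + (-13.0612) = -52.6531
Denominator Σ(y_t−ȳ)² = 91.4286
r_1 = -52.6531 / 91.4286 = -0.576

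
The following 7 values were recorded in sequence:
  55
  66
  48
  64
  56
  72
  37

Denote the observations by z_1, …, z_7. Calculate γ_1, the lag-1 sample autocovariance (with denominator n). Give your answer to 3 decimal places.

-68.717

Mean z̄ = (55 + 66 + 48 + 64 + 56 + 72 + 37)/7 = 56.8571
Σ_{t=1}^{6}(z_t−z̄)(z_{t+1}−z̄) = -481.0204
γ_1 = -481.0204 / 7 = -68.717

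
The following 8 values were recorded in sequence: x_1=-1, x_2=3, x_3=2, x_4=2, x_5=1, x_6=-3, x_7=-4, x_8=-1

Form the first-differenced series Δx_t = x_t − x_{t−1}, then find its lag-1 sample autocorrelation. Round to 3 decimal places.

0.023

First differences Δx: 4, -1, 0, -1, -4, -1, 3
Mean of differences = 0.0000
Numerator Σ(Δx_t−Δx̄)(Δx_{t+1}−Δx̄) = 1.0000
Denominator Σ(Δx_t−Δx̄)² = 44.0000
r_1(Δx) = 1.0000 / 44.0000 = 0.023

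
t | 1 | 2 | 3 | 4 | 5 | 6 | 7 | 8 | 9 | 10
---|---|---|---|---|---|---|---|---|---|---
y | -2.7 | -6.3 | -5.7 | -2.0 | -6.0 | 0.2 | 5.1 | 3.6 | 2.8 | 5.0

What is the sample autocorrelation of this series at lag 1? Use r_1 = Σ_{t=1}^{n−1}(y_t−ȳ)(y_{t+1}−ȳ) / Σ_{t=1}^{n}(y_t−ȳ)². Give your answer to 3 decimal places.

0.603

Mean ȳ = (-2.7 − 6.3 − 5.7 − 2.0 − 6.0 + 0.2 + 5.1 + 3.6 + 2.8 + 5.0)/10 = -0.6000
Numerator Σ_{t=1}^{9}(y_t−ȳ)(y_{t+1}−ȳ) = 113.2400
Denominator Σ(y_t−ȳ)² = 187.7200
r_1 = 113.2400 / 187.7200 = 0.603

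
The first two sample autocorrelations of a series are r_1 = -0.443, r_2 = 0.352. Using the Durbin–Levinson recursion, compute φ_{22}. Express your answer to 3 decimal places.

0.194

φ_{22} = (r_2 − r_1²) / (1 − r_1²)
r_1² = (-0.443)² = 0.196249
Numerator = 0.352 − 0.1962 = 0.1558; denominator = 1 − 0.1962 = 0.8038
φ_{22} = 0.1558 / 0.8038 = 0.194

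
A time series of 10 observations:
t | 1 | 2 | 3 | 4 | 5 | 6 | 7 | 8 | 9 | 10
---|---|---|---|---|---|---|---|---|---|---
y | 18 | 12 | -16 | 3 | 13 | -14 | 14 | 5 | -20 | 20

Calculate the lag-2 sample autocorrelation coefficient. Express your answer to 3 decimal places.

Mean ȳ = (18 + 12 − 16 + 3 + 13 − 14 + 14 + 5 − 20 + 20)/10 = 3.5000
Numerator Σ_{t=1}^{8}(y_t−ȳ)(y_{t+2}−ȳ) = -612.0000
Denominator Σ(y_t−ȳ)² = 1996.5000
r_2 = -612.0000 / 1996.5000 = -0.307

-0.307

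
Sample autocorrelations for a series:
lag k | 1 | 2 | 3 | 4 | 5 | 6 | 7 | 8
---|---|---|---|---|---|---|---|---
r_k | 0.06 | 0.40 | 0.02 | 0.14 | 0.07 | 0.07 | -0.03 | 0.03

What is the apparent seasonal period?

The largest autocorrelation is r_2 = 0.40; the remaining lags stay at or below 0.14.
The dominant spike at lag 2 indicates a seasonal period of 2.

2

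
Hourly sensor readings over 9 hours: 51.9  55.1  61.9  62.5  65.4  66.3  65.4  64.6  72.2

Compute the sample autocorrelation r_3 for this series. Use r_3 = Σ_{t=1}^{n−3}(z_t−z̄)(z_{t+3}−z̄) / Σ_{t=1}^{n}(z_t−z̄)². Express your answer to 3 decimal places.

Mean z̄ = (51.9 + 55.1 + 61.9 + 62.5 + 65.4 + 66.3 + 65.4 + 64.6 + 72.2)/9 = 62.8111
Σ(z_t−z̄)(z_{t+3}−z̄) = (3.3946) + (-19.9632) + (-3.1788) + (-0.8054) + (4.6312) + (32.7568) = 16.8352
Denominator Σ(z_t−z̄)² = 296.3689
r_3 = 16.8352 / 296.3689 = 0.057

0.057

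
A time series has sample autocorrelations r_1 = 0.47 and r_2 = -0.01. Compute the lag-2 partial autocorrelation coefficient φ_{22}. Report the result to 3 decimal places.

-0.296

φ_{22} = (r_2 − r_1²) / (1 − r_1²)
r_1² = (0.47)² = 0.2209
Numerator = -0.01 − 0.2209 = -0.2309; denominator = 1 − 0.2209 = 0.7791
φ_{22} = -0.2309 / 0.7791 = -0.296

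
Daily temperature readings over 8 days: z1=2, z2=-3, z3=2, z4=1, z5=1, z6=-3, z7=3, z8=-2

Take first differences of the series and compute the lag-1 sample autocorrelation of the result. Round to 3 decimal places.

First differences Δz: -5, 5, -1, 0, -4, 6, -5
Mean of differences = -0.5714
Numerator Σ(Δz_t−Δz̄)(Δz_{t+1}−Δz̄) = -80.8980
Denominator Σ(Δz_t−Δz̄)² = 125.7143
r_1(Δz) = -80.8980 / 125.7143 = -0.644

-0.644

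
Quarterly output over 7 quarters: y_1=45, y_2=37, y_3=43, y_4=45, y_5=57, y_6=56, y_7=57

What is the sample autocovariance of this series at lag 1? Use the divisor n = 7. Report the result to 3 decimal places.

31.545

Mean ȳ = (45 + 37 + 43 + 45 + 57 + 56 + 57)/7 = 48.5714
Σ_{t=1}^{6}(y_t−ȳ)(y_{t+1}−ȳ) = 220.8163
γ_1 = 220.8163 / 7 = 31.545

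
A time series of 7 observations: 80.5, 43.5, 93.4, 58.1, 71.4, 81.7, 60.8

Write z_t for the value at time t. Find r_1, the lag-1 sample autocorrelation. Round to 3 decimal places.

-0.745

Mean z̄ = (80.5 + 43.5 + 93.4 + 58.1 + 71.4 + 81.7 + 60.8)/7 = 69.9143
Deviations from mean: 10.5857, -26.4143, 23.4857, -11.8143, 1.4857, 11.7857, -9.1143
Σ(z_t−z̄)(z_{t+1}−z̄) = (-279.6141) + (-620.3584) + (-277.4669) + (-17.5527) + (17.5102) + (-107.4184) = -1284.9002
Denominator Σ(z_t−z̄)² = 1725.1086
r_1 = -1284.9002 / 1725.1086 = -0.745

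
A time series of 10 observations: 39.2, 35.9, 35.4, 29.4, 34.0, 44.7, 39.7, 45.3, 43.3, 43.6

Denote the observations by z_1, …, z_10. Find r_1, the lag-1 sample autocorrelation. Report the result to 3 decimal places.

0.476

Mean z̄ = (39.2 + 35.9 + 35.4 + 29.4 + 34.0 + 44.7 + 39.7 + 45.3 + 43.3 + 43.6)/10 = 39.0500
Numerator Σ_{t=1}^{9}(z_t−z̄)(z_{t+1}−z̄) = 120.0825
Denominator Σ(z_t−z̄)² = 252.0650
r_1 = 120.0825 / 252.0650 = 0.476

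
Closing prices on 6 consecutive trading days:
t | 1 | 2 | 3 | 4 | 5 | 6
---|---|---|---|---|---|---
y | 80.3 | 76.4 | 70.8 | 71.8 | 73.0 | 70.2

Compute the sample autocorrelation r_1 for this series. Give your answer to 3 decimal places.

0.257

Mean ȳ = (80.3 + 76.4 + 70.8 + 71.8 + 73.0 + 70.2)/6 = 73.7500
Deviations from mean: 6.5500, 2.6500, -2.9500, -1.9500, -0.7500, -3.5500
Σ(y_t−ȳ)(y_{t+1}−ȳ) = (17.3575) + (-7.8175) + (5.7525) + (1.4625) + (2.6625) = 19.4175
Denominator Σ(y_t−ȳ)² = 75.5950
r_1 = 19.4175 / 75.5950 = 0.257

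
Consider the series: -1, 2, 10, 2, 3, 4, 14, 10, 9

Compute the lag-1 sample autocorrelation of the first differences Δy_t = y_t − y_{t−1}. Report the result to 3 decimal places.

First differences Δy: 3, 8, -8, 1, 1, 10, -4, -1
Mean of differences = 1.2500
Numerator Σ(Δy_t−Δȳ)(Δy_{t+1}−Δȳ) = -84.5625
Denominator Σ(Δy_t−Δȳ)² = 243.5000
r_1(Δy) = -84.5625 / 243.5000 = -0.347

-0.347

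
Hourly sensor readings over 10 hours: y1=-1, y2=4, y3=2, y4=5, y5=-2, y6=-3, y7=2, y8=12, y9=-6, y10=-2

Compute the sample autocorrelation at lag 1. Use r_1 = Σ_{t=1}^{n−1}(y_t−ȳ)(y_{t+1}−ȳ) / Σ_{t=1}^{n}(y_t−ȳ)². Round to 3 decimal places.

Mean ȳ = (-1 + 4 + 2 + 5 − 2 − 3 + 2 + 12 − 6 − 2)/10 = 1.1000
Numerator Σ_{t=1}^{9}(y_t−ȳ)(y_{t+1}−ȳ) = -48.6100
Denominator Σ(y_t−ȳ)² = 234.9000
r_1 = -48.6100 / 234.9000 = -0.207

-0.207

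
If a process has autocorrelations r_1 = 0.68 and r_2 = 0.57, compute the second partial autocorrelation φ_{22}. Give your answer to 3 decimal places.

φ_{22} = (r_2 − r_1²) / (1 − r_1²)
r_1² = (0.68)² = 0.4624
Numerator = 0.57 − 0.4624 = 0.1076; denominator = 1 − 0.4624 = 0.5376
φ_{22} = 0.1076 / 0.5376 = 0.200

0.200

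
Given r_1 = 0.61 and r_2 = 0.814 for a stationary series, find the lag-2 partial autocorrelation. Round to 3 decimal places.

φ_{22} = (r_2 − r_1²) / (1 − r_1²)
r_1² = (0.61)² = 0.3721
Numerator = 0.814 − 0.3721 = 0.4419; denominator = 1 − 0.3721 = 0.6279
φ_{22} = 0.4419 / 0.6279 = 0.704

0.704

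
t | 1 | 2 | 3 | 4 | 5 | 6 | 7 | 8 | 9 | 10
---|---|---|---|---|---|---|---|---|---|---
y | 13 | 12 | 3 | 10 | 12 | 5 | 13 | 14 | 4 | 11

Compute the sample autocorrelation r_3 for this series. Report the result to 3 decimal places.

0.524

Mean ȳ = (13 + 12 + 3 + 10 + 12 + 5 + 13 + 14 + 4 + 11)/10 = 9.7000
Σ(y_t−ȳ)(y_{t+3}−ȳ) = (0.9900) + (5.2900) + (31.4900) + (0.9900) + (9.8900) + (26.7900) + (4.2900) = 79.7300
Denominator Σ(y_t−ȳ)² = 152.1000
r_3 = 79.7300 / 152.1000 = 0.524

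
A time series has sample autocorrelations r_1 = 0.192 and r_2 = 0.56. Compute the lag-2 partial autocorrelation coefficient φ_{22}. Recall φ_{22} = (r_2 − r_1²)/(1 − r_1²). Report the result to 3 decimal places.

φ_{22} = (r_2 − r_1²) / (1 − r_1²)
r_1² = (0.192)² = 0.036864
Numerator = 0.56 − 0.0369 = 0.5231; denominator = 1 − 0.0369 = 0.9631
φ_{22} = 0.5231 / 0.9631 = 0.543

0.543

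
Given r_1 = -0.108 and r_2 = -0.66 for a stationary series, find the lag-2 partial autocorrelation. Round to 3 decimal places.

φ_{22} = (r_2 − r_1²) / (1 − r_1²)
r_1² = (-0.108)² = 0.011664
Numerator = -0.66 − 0.0117 = -0.6717; denominator = 1 − 0.0117 = 0.9883
φ_{22} = -0.6717 / 0.9883 = -0.680

-0.680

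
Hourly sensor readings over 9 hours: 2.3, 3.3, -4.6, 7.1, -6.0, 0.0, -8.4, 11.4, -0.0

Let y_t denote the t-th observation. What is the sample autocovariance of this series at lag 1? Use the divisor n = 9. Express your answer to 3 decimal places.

-20.058

Mean ȳ = (2.3 + 3.3 − 4.6 + 7.1 − 6.0 + 0.0 − 8.4 + 11.4 − 0.0)/9 = 0.5667
Σ_{t=1}^{8}(y_t−ȳ)(y_{t+1}−ȳ) = -180.5178
γ_1 = -180.5178 / 9 = -20.058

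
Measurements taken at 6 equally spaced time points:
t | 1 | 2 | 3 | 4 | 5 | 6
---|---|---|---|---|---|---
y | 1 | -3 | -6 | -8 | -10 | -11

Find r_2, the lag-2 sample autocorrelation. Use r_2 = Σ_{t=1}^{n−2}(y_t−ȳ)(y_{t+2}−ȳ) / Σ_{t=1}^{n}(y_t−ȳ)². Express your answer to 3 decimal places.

0.035

Mean ȳ = (1 − 3 − 6 − 8 − 10 − 11)/6 = -6.1667
Deviations from mean: 7.1667, 3.1667, 0.1667, -1.8333, -3.8333, -4.8333
Σ(y_t−ȳ)(y_{t+2}−ȳ) = (1.1944) + (-5.8056) + (-0.6389) + (8.8611) = 3.6111
Denominator Σ(y_t−ȳ)² = 102.8333
r_2 = 3.6111 / 102.8333 = 0.035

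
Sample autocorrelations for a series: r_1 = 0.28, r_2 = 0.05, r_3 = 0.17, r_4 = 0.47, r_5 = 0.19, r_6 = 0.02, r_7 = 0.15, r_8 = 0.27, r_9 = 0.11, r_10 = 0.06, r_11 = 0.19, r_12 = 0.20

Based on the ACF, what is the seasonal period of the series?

The largest autocorrelation is r_4 = 0.47; the remaining lags stay at or below 0.28. The elevated value at lag 1 (0.28), dropping to 0.05 at lag 2, reflects decaying short-term dependence rather than seasonality.
The dominant spike at lag 4 indicates a seasonal period of 4.

4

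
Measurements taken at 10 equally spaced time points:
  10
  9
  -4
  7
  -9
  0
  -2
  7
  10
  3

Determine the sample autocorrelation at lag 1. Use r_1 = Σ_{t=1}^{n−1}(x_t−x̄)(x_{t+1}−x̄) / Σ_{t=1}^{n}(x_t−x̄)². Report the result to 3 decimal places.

-0.042

Mean x̄ = (10 + 9 − 4 + 7 − 9 + 0 − 2 + 7 + 10 + 3)/10 = 3.1000
Numerator Σ_{t=1}^{9}(x_t−x̄)(x_{t+1}−x̄) = -16.4100
Denominator Σ(x_t−x̄)² = 392.9000
r_1 = -16.4100 / 392.9000 = -0.042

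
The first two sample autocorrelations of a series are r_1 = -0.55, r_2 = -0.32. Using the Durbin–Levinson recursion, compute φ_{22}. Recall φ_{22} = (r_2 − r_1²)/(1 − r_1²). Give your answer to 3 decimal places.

φ_{22} = (r_2 − r_1²) / (1 − r_1²)
r_1² = (-0.55)² = 0.3025
Numerator = -0.32 − 0.3025 = -0.6225; denominator = 1 − 0.3025 = 0.6975
φ_{22} = -0.6225 / 0.6975 = -0.892

-0.892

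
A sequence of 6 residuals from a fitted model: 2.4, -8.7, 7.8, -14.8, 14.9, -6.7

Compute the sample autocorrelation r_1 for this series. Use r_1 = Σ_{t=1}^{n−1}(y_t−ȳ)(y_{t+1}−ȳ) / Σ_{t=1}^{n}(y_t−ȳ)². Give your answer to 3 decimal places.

Mean ȳ = (2.4 − 8.7 + 7.8 − 14.8 + 14.9 − 6.7)/6 = -0.8500
Deviations from mean: 3.2500, -7.8500, 8.6500, -13.9500, 15.7500, -5.8500
Σ(y_t−ȳ)(y_{t+1}−ȳ) = (-25.5125) + (-67.9025) + (-120.6675) + (-219.7125) + (-92.1375) = -525.9325
Denominator Σ(y_t−ȳ)² = 623.8950
r_1 = -525.9325 / 623.8950 = -0.843

-0.843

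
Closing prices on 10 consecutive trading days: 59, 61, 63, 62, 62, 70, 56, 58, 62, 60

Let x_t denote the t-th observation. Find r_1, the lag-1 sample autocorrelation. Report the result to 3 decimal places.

-0.189

Mean x̄ = (59 + 61 + 63 + 62 + 62 + 70 + 56 + 58 + 62 + 60)/10 = 61.3000
Numerator Σ_{t=1}^{9}(x_t−x̄)(x_{t+1}−x̄) = -23.8900
Denominator Σ(x_t−x̄)² = 126.1000
r_1 = -23.8900 / 126.1000 = -0.189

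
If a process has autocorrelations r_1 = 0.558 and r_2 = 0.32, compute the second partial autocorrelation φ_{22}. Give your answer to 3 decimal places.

0.013

φ_{22} = (r_2 − r_1²) / (1 − r_1²)
r_1² = (0.558)² = 0.311364
Numerator = 0.32 − 0.3114 = 0.0086; denominator = 1 − 0.3114 = 0.6886
φ_{22} = 0.0086 / 0.6886 = 0.013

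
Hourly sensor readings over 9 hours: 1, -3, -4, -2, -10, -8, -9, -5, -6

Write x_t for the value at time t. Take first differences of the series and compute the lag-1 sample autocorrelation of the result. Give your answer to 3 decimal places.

-0.421

First differences Δx: -4, -1, 2, -8, 2, -1, 4, -1
Mean of differences = -0.8750
Numerator Σ(Δx_t−Δx̄)(Δx_{t+1}−Δx̄) = -42.5156
Denominator Σ(Δx_t−Δx̄)² = 100.8750
r_1(Δx) = -42.5156 / 100.8750 = -0.421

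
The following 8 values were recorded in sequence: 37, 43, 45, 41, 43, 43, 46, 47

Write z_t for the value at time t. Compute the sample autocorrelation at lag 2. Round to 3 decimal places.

-0.175

Mean z̄ = (37 + 43 + 45 + 41 + 43 + 43 + 46 + 47)/8 = 43.1250
Σ(z_t−z̄)(z_{t+2}−z̄) = (-11.4844) + (0.2656) + (-0.2344) + (0.2656) + (-0.3594) + (-0.4844) = -12.0313
Denominator Σ(z_t−z̄)² = 68.8750
r_2 = -12.0313 / 68.8750 = -0.175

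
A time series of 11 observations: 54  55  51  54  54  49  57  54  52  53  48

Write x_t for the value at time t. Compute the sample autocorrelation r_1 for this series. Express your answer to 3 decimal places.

-0.282

Mean x̄ = (54 + 55 + 51 + 54 + 54 + 49 + 57 + 54 + 52 + 53 + 48)/11 = 52.8182
Numerator Σ_{t=1}^{10}(x_t−x̄)(x_{t+1}−x̄) = -19.6694
Denominator Σ(x_t−x̄)² = 69.6364
r_1 = -19.6694 / 69.6364 = -0.282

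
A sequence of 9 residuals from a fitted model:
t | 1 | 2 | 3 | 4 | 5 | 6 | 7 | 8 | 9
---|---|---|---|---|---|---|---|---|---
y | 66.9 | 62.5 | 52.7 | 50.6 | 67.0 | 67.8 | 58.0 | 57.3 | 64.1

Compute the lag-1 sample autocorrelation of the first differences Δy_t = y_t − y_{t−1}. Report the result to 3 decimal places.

First differences Δy: -4.4, -9.8, -2.1, 16.4, 0.8, -9.8, -0.7, 6.8
Mean of differences = -0.3500
Numerator Σ(Δy_t−Δȳ)(Δy_{t+1}−Δȳ) = 34.6975
Denominator Σ(Δy_t−Δȳ)² = 531.2000
r_1(Δy) = 34.6975 / 531.2000 = 0.065

0.065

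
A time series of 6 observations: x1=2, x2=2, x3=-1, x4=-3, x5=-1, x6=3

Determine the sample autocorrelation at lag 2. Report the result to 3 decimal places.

-0.545

Mean x̄ = (2 + 2 − 1 − 3 − 1 + 3)/6 = 0.3333
Σ(x_t−x̄)(x_{t+2}−x̄) = (-2.2222) + (-5.5556) + (1.7778) + (-8.8889) = -14.8889
Denominator Σ(x_t−x̄)² = 27.3333
r_2 = -14.8889 / 27.3333 = -0.545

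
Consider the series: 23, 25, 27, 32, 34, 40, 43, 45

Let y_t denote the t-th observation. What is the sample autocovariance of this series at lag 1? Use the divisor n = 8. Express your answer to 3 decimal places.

Mean ȳ = (23 + 25 + 27 + 32 + 34 + 40 + 43 + 45)/8 = 33.6250
Deviations: -10.6250, -8.6250, -6.6250, -1.6250, 0.3750, 6.3750, 9.3750, 11.3750
Σ_{t=1}^{7}(y_t−ȳ)(y_{t+1}−ȳ) = 327.7344
γ_1 = 327.7344 / 8 = 40.967

40.967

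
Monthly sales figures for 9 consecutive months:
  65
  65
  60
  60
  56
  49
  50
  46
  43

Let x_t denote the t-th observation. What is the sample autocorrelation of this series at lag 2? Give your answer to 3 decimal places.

Mean x̄ = (65 + 65 + 60 + 60 + 56 + 49 + 50 + 46 + 43)/9 = 54.8889
Σ(x_t−x̄)(x_{t+2}−x̄) = (51.6790) + (51.6790) + (5.6790) + (-30.0988) + (-5.4321) + (52.3457) + (58.1235) = 183.9753
Denominator Σ(x_t−x̄)² = 536.8889
r_2 = 183.9753 / 536.8889 = 0.343

0.343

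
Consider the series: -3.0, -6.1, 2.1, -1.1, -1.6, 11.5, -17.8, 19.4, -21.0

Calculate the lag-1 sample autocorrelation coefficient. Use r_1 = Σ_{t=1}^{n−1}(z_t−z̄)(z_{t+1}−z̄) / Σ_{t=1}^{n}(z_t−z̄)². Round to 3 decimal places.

Mean z̄ = (-3.0 − 6.1 + 2.1 − 1.1 − 1.6 + 11.5 − 17.8 + 19.4 − 21.0)/9 = -1.9556
Numerator Σ_{t=1}^{8}(z_t−z̄)(z_{t+1}−z̄) = -962.1886
Denominator Σ(z_t−z̄)² = 1286.4222
r_1 = -962.1886 / 1286.4222 = -0.748

-0.748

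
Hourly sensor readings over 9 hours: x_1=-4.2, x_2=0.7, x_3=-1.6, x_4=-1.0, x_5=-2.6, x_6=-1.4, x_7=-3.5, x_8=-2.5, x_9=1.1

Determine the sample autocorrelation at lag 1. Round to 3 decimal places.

Mean x̄ = (-4.2 + 0.7 − 1.6 − 1.0 − 2.6 − 1.4 − 3.5 − 2.5 + 1.1)/9 = -1.6667
Numerator Σ_{t=1}^{8}(x_t−x̄)(x_{t+1}−x̄) = -7.9311
Denominator Σ(x_t−x̄)² = 25.1200
r_1 = -7.9311 / 25.1200 = -0.316

-0.316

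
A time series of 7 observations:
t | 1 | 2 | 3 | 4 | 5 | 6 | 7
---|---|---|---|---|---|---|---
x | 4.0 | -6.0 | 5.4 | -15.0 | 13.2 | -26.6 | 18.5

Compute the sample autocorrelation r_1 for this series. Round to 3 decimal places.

Mean x̄ = (4.0 − 6.0 + 5.4 − 15.0 + 13.2 − 26.6 + 18.5)/7 = -0.9286
Σ(x_t−x̄)(x_{t+1}−x̄) = (-24.9949) + (-32.0949) + (-89.0520) + (-198.8092) + (-362.7006) + (-498.7592) = -1206.4108
Denominator Σ(x_t−x̄)² = 1524.1743
r_1 = -1206.4108 / 1524.1743 = -0.792

-0.792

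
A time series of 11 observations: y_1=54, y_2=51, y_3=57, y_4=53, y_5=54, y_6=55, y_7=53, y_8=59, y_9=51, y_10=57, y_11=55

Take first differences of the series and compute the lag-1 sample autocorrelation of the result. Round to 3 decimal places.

-0.810

First differences Δy: -3, 6, -4, 1, 1, -2, 6, -8, 6, -2
Mean of differences = 0.1000
Numerator Σ(Δy_t−Δȳ)(Δy_{t+1}−Δȳ) = -167.6100
Denominator Σ(Δy_t−Δȳ)² = 206.9000
r_1(Δy) = -167.6100 / 206.9000 = -0.810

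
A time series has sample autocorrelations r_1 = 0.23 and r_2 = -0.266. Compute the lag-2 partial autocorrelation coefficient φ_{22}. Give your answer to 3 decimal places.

φ_{22} = (r_2 − r_1²) / (1 − r_1²)
r_1² = (0.23)² = 0.0529
Numerator = -0.266 − 0.0529 = -0.3189; denominator = 1 − 0.0529 = 0.9471
φ_{22} = -0.3189 / 0.9471 = -0.337

-0.337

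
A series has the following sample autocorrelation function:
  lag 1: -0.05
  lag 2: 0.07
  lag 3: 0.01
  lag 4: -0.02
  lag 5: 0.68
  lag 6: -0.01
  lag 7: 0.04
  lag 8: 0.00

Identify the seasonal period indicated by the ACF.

5

The largest autocorrelation is r_5 = 0.68; the remaining lags stay at or below 0.07.
The dominant spike at lag 5 indicates a seasonal period of 5.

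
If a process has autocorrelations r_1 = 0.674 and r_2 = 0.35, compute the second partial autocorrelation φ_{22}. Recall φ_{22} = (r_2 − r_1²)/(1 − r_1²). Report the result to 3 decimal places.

φ_{22} = (r_2 − r_1²) / (1 − r_1²)
r_1² = (0.674)² = 0.454276
Numerator = 0.35 − 0.4543 = -0.1043; denominator = 1 − 0.4543 = 0.5457
φ_{22} = -0.1043 / 0.5457 = -0.191

-0.191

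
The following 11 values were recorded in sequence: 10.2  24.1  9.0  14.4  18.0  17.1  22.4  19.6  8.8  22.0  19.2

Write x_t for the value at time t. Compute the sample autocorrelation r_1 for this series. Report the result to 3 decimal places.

Mean x̄ = (10.2 + 24.1 + 9.0 + 14.4 + 18.0 + 17.1 + 22.4 + 19.6 + 8.8 + 22.0 + 19.2)/11 = 16.8000
Numerator Σ_{t=1}^{10}(x_t−x̄)(x_{t+1}−x̄) = -123.0800
Denominator Σ(x_t−x̄)² = 300.9800
r_1 = -123.0800 / 300.9800 = -0.409

-0.409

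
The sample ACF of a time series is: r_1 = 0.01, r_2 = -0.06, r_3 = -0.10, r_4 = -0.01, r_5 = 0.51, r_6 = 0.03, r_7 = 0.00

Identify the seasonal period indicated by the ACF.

5

The largest autocorrelation is r_5 = 0.51; the remaining lags stay at or below 0.03.
The dominant spike at lag 5 indicates a seasonal period of 5.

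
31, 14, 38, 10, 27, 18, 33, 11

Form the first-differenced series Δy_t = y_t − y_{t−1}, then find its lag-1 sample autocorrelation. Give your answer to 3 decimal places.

-0.797

First differences Δy: -17, 24, -28, 17, -9, 15, -22
Mean of differences = -2.8571
Numerator Σ(Δy_t−Δȳ)(Δy_{t+1}−Δȳ) = -2127.8776
Denominator Σ(Δy_t−Δȳ)² = 2670.8571
r_1(Δy) = -2127.8776 / 2670.8571 = -0.797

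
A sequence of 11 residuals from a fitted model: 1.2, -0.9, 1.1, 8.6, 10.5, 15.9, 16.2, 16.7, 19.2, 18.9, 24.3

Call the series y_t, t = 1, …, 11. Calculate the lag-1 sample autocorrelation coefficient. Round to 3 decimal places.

0.722

Mean ȳ = (1.2 − 0.9 + 1.1 + 8.6 + 10.5 + 15.9 + 16.2 + 16.7 + 19.2 + 18.9 + 24.3)/11 = 11.9727
Numerator Σ_{t=1}^{10}(y_t−ȳ)(y_{t+1}−ȳ) = 520.7002
Denominator Σ(y_t−ȳ)² = 721.3418
r_1 = 520.7002 / 721.3418 = 0.722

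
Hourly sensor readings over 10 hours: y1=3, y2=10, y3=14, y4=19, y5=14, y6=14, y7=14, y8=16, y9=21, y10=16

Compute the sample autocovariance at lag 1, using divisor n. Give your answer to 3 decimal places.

Mean ȳ = (3 + 10 + 14 + 19 + 14 + 14 + 14 + 16 + 21 + 16)/10 = 14.1000
Σ_{t=1}^{9}(y_t−ȳ)(y_{t+1}−ȳ) = 70.9900
γ_1 = 70.9900 / 10 = 7.099

7.099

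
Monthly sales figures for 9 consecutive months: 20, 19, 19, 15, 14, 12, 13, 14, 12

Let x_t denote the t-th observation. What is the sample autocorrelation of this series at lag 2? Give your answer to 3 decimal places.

0.343

Mean x̄ = (20 + 19 + 19 + 15 + 14 + 12 + 13 + 14 + 12)/9 = 15.3333
Σ(x_t−x̄)(x_{t+2}−x̄) = (17.1111) + (-1.2222) + (-4.8889) + (1.1111) + (3.1111) + (4.4444) + (7.7778) = 27.4444
Denominator Σ(x_t−x̄)² = 80.0000
r_2 = 27.4444 / 80.0000 = 0.343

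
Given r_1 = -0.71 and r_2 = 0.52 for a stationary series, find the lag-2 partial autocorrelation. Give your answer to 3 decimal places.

φ_{22} = (r_2 − r_1²) / (1 − r_1²)
r_1² = (-0.71)² = 0.5041
Numerator = 0.52 − 0.5041 = 0.0159; denominator = 1 − 0.5041 = 0.4959
φ_{22} = 0.0159 / 0.4959 = 0.032

0.032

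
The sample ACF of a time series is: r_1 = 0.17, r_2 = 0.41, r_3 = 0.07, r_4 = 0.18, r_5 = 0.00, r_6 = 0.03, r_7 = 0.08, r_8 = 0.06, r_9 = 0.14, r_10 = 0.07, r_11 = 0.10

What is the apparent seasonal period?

The largest autocorrelation is r_2 = 0.41, with a weaker echo at lag 4 (0.18); the remaining lags stay at or below 0.17.
The dominant spike at lag 2 indicates a seasonal period of 2.

2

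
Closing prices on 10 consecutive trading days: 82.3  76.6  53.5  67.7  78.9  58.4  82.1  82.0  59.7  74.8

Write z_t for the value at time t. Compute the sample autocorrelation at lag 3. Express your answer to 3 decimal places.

0.425

Mean z̄ = (82.3 + 76.6 + 53.5 + 67.7 + 78.9 + 58.4 + 82.1 + 82.0 + 59.7 + 74.8)/10 = 71.6000
Σ(z_t−z̄)(z_{t+3}−z̄) = (-41.7300) + (36.5000) + (238.9200) + (-40.9500) + (75.9200) + (157.0800) + (33.6000) = 459.3400
Denominator Σ(z_t−z̄)² = 1080.1000
r_3 = 459.3400 / 1080.1000 = 0.425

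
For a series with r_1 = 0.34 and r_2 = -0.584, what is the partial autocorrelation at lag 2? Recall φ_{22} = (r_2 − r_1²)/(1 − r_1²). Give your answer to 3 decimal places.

-0.791

φ_{22} = (r_2 − r_1²) / (1 − r_1²)
r_1² = (0.34)² = 0.1156
Numerator = -0.584 − 0.1156 = -0.6996; denominator = 1 − 0.1156 = 0.8844
φ_{22} = -0.6996 / 0.8844 = -0.791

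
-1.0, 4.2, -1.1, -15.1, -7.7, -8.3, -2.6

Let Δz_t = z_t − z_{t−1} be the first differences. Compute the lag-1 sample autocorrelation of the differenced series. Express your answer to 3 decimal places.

-0.202

First differences Δz: 5.2, -5.3, -14.0, 7.4, -0.6, 5.7
Mean of differences = -0.2667
Numerator Σ(Δz_t−Δz̄)(Δz_{t+1}−Δz̄) = -68.2244
Denominator Σ(Δz_t−Δz̄)² = 338.3133
r_1(Δz) = -68.2244 / 338.3133 = -0.202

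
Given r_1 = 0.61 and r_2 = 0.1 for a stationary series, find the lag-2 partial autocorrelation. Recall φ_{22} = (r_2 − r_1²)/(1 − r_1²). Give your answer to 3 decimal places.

φ_{22} = (r_2 − r_1²) / (1 − r_1²)
r_1² = (0.61)² = 0.3721
Numerator = 0.1 − 0.3721 = -0.2721; denominator = 1 − 0.3721 = 0.6279
φ_{22} = -0.2721 / 0.6279 = -0.433

-0.433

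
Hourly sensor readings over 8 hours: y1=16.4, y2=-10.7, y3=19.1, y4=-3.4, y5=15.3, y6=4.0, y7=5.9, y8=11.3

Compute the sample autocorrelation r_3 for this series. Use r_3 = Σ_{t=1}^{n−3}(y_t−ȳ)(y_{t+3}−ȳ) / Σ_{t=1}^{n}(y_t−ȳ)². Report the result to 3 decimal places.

-0.310

Mean ȳ = (16.4 − 10.7 + 19.1 − 3.4 + 15.3 + 4.0 + 5.9 + 11.3)/8 = 7.2375
Σ(y_t−ȳ)(y_{t+3}−ȳ) = (-97.4661) + (-144.6211) + (-38.4048) + (14.2277) + (32.7539) = -233.5105
Denominator Σ(y_t−ȳ)² = 753.3588
r_3 = -233.5105 / 753.3588 = -0.310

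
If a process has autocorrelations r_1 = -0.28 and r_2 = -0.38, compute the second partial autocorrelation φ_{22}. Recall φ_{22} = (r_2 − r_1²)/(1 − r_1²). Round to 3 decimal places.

φ_{22} = (r_2 − r_1²) / (1 − r_1²)
r_1² = (-0.28)² = 0.0784
Numerator = -0.38 − 0.0784 = -0.4584; denominator = 1 − 0.0784 = 0.9216
φ_{22} = -0.4584 / 0.9216 = -0.497

-0.497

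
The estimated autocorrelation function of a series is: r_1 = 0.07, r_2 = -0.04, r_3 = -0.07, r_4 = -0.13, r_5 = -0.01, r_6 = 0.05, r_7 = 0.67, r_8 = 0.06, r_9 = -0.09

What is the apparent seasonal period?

The largest autocorrelation is r_7 = 0.67; the remaining lags stay at or below 0.07.
The dominant spike at lag 7 indicates a seasonal period of 7.

7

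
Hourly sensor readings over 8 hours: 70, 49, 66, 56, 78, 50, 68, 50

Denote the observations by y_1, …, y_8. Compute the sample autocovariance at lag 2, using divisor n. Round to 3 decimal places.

60.715

Mean ȳ = (70 + 49 + 66 + 56 + 78 + 50 + 68 + 50)/8 = 60.8750
Deviations: 9.1250, -11.8750, 5.1250, -4.8750, 17.1250, -10.8750, 7.1250, -10.8750
Σ_{t=1}^{6}(y_t−ȳ)(y_{t+2}−ȳ) = 485.7188
γ_2 = 485.7188 / 8 = 60.715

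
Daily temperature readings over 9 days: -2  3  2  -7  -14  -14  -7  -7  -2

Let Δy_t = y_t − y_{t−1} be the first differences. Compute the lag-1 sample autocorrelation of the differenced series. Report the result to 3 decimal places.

0.291

First differences Δy: 5, -1, -9, -7, 0, 7, 0, 5
Mean of differences = 0.0000
Numerator Σ(Δy_t−Δȳ)(Δy_{t+1}−Δȳ) = 67.0000
Denominator Σ(Δy_t−Δȳ)² = 230.0000
r_1(Δy) = 67.0000 / 230.0000 = 0.291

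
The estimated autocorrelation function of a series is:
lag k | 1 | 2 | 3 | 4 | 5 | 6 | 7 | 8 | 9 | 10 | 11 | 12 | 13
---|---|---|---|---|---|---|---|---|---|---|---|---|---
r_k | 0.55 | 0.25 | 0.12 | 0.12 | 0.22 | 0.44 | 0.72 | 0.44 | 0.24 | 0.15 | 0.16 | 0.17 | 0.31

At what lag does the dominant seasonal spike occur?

7

The largest autocorrelation is r_7 = 0.72; the remaining lags stay at or below 0.55. The elevated value at lag 1 (0.55), dropping to 0.25 at lag 2, reflects decaying short-term dependence rather than seasonality.
The dominant spike at lag 7 indicates a seasonal period of 7.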